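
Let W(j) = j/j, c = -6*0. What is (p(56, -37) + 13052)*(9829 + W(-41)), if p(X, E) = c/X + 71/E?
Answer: 4746444990/37 ≈ 1.2828e+8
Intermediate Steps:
c = 0
p(X, E) = 71/E (p(X, E) = 0/X + 71/E = 0 + 71/E = 71/E)
W(j) = 1
(p(56, -37) + 13052)*(9829 + W(-41)) = (71/(-37) + 13052)*(9829 + 1) = (71*(-1/37) + 13052)*9830 = (-71/37 + 13052)*9830 = (482853/37)*9830 = 4746444990/37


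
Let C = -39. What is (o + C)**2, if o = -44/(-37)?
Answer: 1957201/1369 ≈ 1429.7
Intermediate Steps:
o = 44/37 (o = -44*(-1/37) = 44/37 ≈ 1.1892)
(o + C)**2 = (44/37 - 39)**2 = (-1399/37)**2 = 1957201/1369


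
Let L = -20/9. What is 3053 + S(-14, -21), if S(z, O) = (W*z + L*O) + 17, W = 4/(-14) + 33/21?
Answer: 9296/3 ≈ 3098.7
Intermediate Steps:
L = -20/9 (L = -20*1/9 = -20/9 ≈ -2.2222)
W = 9/7 (W = 4*(-1/14) + 33*(1/21) = -2/7 + 11/7 = 9/7 ≈ 1.2857)
S(z, O) = 17 - 20*O/9 + 9*z/7 (S(z, O) = (9*z/7 - 20*O/9) + 17 = (-20*O/9 + 9*z/7) + 17 = 17 - 20*O/9 + 9*z/7)
3053 + S(-14, -21) = 3053 + (17 - 20/9*(-21) + (9/7)*(-14)) = 3053 + (17 + 140/3 - 18) = 3053 + 137/3 = 9296/3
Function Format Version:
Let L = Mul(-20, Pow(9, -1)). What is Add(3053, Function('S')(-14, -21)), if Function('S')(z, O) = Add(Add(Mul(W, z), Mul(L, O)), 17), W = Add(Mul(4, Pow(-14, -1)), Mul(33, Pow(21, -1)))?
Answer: Rational(9296, 3) ≈ 3098.7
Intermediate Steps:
L = Rational(-20, 9) (L = Mul(-20, Rational(1, 9)) = Rational(-20, 9) ≈ -2.2222)
W = Rational(9, 7) (W = Add(Mul(4, Rational(-1, 14)), Mul(33, Rational(1, 21))) = Add(Rational(-2, 7), Rational(11, 7)) = Rational(9, 7) ≈ 1.2857)
Function('S')(z, O) = Add(17, Mul(Rational(-20, 9), O), Mul(Rational(9, 7), z)) (Function('S')(z, O) = Add(Add(Mul(Rational(9, 7), z), Mul(Rational(-20, 9), O)), 17) = Add(Add(Mul(Rational(-20, 9), O), Mul(Rational(9, 7), z)), 17) = Add(17, Mul(Rational(-20, 9), O), Mul(Rational(9, 7), z)))
Add(3053, Function('S')(-14, -21)) = Add(3053, Add(17, Mul(Rational(-20, 9), -21), Mul(Rational(9, 7), -14))) = Add(3053, Add(17, Rational(140, 3), -18)) = Add(3053, Rational(137, 3)) = Rational(9296, 3)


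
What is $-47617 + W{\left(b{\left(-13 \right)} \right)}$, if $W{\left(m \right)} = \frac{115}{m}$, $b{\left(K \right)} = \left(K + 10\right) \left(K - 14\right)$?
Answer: $- \frac{3856862}{81} \approx -47616.0$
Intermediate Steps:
$b{\left(K \right)} = \left(-14 + K\right) \left(10 + K\right)$ ($b{\left(K \right)} = \left(10 + K\right) \left(-14 + K\right) = \left(-14 + K\right) \left(10 + K\right)$)
$-47617 + W{\left(b{\left(-13 \right)} \right)} = -47617 + \frac{115}{-140 + \left(-13\right)^{2} - -52} = -47617 + \frac{115}{-140 + 169 + 52} = -47617 + \frac{115}{81} = - \frac{3856862}{81}$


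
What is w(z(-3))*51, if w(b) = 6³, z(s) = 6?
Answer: 11016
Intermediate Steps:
w(b) = 216
w(z(-3))*51 = 216*51 = 11016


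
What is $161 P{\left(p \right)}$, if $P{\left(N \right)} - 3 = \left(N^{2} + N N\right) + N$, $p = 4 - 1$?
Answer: $3864$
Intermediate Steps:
$p = 3$
$P{\left(N \right)} = 3 + N + 2 N^{2}$ ($P{\left(N \right)} = 3 + \left(\left(N^{2} + N N\right) + N\right) = 3 + \left(\left(N^{2} + N^{2}\right) + N\right) = 3 + \left(2 N^{2} + N\right) = 3 + \left(N + 2 N^{2}\right) = 3 + N + 2 N^{2}$)
$161 P{\left(p \right)} = 161 \left(3 + 3 + 2 \cdot 3^{2}\right) = 161 \left(3 + 3 + 2 \cdot 9\right) = 161 \left(3 + 3 + 18\right) = 161 \cdot 24 = 3864$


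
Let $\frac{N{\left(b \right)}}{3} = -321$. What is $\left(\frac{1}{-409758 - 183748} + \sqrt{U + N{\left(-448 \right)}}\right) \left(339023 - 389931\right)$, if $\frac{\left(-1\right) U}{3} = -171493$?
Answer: $\frac{25454}{296753} - 101816 \sqrt{128379} \approx -3.6481 \cdot 10^{7}$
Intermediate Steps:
$U = 514479$ ($U = \left(-3\right) \left(-171493\right) = 514479$)
$N{\left(b \right)} = -963$ ($N{\left(b \right)} = 3 \left(-321\right) = -963$)
$\left(\frac{1}{-409758 - 183748} + \sqrt{U + N{\left(-448 \right)}}\right) \left(339023 - 389931\right) = \left(\frac{1}{-409758 - 183748} + \sqrt{514479 - 963}\right) \left(339023 - 389931\right) = \left(\frac{1}{-593506} + \sqrt{513516}\right) \left(-50908\right) = \left(- \frac{1}{593506} + 2 \sqrt{128379}\right) \left(-50908\right) = \frac{25454}{296753} - 101816 \sqrt{128379}$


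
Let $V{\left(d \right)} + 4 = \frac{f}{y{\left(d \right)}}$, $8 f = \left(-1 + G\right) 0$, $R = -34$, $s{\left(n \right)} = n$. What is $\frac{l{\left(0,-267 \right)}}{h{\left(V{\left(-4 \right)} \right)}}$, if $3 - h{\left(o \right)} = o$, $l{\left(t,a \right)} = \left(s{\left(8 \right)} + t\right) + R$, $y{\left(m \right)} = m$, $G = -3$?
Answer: $- \frac{26}{7} \approx -3.7143$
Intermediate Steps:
$f = 0$ ($f = \frac{\left(-1 - 3\right) 0}{8} = \frac{\left(-4\right) 0}{8} = \frac{1}{8} \cdot 0 = 0$)
$l{\left(t,a \right)} = -26 + t$ ($l{\left(t,a \right)} = \left(8 + t\right) - 34 = -26 + t$)
$V{\left(d \right)} = -4$ ($V{\left(d \right)} = -4 + \frac{0}{d} = -4 + 0 = -4$)
$h{\left(o \right)} = 3 - o$
$\frac{l{\left(0,-267 \right)}}{h{\left(V{\left(-4 \right)} \right)}} = \frac{-26 + 0}{3 - -4} = - \frac{26}{3 + 4} = - \frac{26}{7}$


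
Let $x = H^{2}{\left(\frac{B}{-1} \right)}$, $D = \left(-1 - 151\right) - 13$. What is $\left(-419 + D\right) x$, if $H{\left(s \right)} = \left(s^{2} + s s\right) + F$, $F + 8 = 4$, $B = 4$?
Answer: $-457856$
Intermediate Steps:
$F = -4$ ($F = -8 + 4 = -4$)
$H{\left(s \right)} = -4 + 2 s^{2}$ ($H{\left(s \right)} = \left(s^{2} + s s\right) - 4 = \left(s^{2} + s^{2}\right) - 4 = 2 s^{2} - 4 = -4 + 2 s^{2}$)
$D = -165$ ($D = -152 - 13 = -165$)
$x = 784$ ($x = \left(-4 + 2 \left(\frac{4}{-1}\right)^{2}\right)^{2} = \left(-4 + 2 \left(4 \left(-1\right)\right)^{2}\right)^{2} = \left(-4 + 2 \left(-4\right)^{2}\right)^{2} = \left(-4 + 2 \cdot 16\right)^{2} = \left(-4 + 32\right)^{2} = 28^{2} = 784$)
$\left(-419 + D\right) x = \left(-419 - 165\right) 784 = \left(-584\right) 784 = -457856$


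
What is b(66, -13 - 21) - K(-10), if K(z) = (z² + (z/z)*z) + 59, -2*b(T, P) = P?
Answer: -132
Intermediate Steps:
b(T, P) = -P/2
K(z) = 59 + z + z² (K(z) = (z² + 1*z) + 59 = (z² + z) + 59 = (z + z²) + 59 = 59 + z + z²)
b(66, -13 - 21) - K(-10) = -(-13 - 21)/2 - (59 - 10 + (-10)²) = -½*(-34) - (59 - 10 + 100) = 17 - 1*149 = 17 - 149 = -132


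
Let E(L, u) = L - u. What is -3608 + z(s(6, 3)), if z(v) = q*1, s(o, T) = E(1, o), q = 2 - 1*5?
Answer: -3611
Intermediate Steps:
q = -3 (q = 2 - 5 = -3)
s(o, T) = 1 - o
z(v) = -3 (z(v) = -3*1 = -3)
-3608 + z(s(6, 3)) = -3608 - 3 = -3611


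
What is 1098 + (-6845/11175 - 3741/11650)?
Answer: 5713027903/5207550 ≈ 1097.1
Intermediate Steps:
1098 + (-6845/11175 - 3741/11650) = 1098 + (-6845*1/11175 - 3741*1/11650) = 1098 + (-1369/2235 - 3741/11650) = 1098 - 4861997/5207550 = 5713027903/5207550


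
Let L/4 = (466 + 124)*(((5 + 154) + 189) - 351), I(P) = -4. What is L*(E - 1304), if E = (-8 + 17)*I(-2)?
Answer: 9487200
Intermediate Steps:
L = -7080 (L = 4*((466 + 124)*(((5 + 154) + 189) - 351)) = 4*(590*((159 + 189) - 351)) = 4*(590*(348 - 351)) = 4*(590*(-3)) = 4*(-1770) = -7080)
E = -36 (E = (-8 + 17)*(-4) = 9*(-4) = -36)
L*(E - 1304) = -7080*(-36 - 1304) = -7080*(-1340) = 9487200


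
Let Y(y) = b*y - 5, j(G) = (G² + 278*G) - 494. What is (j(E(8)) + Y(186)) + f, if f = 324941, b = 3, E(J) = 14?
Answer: 329088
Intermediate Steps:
j(G) = -494 + G² + 278*G
Y(y) = -5 + 3*y (Y(y) = 3*y - 5 = -5 + 3*y)
(j(E(8)) + Y(186)) + f = ((-494 + 14² + 278*14) + (-5 + 3*186)) + 324941 = ((-494 + 196 + 3892) + (-5 + 558)) + 324941 = (3594 + 553) + 324941 = 4147 + 324941 = 329088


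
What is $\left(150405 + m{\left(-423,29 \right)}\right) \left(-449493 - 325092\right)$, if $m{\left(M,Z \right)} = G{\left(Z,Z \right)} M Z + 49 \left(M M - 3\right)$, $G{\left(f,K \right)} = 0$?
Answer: $-6907577846715$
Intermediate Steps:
$m{\left(M,Z \right)} = -147 + 49 M^{2}$ ($m{\left(M,Z \right)} = 0 M Z + 49 \left(M M - 3\right) = 0 Z + 49 \left(M^{2} - 3\right) = 0 + 49 \left(-3 + M^{2}\right) = 0 + \left(-147 + 49 M^{2}\right) = -147 + 49 M^{2}$)
$\left(150405 + m{\left(-423,29 \right)}\right) \left(-449493 - 325092\right) = \left(150405 - \left(147 - 49 \left(-423\right)^{2}\right)\right) \left(-449493 - 325092\right) = \left(150405 + \left(-147 + 49 \cdot 178929\right)\right) \left(-774585\right) = \left(150405 + \left(-147 + 8767521\right)\right) \left(-774585\right) = \left(150405 + 8767374\right) \left(-774585\right) = 8917779 \left(-774585\right) = -6907577846715$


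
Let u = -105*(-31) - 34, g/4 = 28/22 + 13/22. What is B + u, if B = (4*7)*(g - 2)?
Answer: 37111/11 ≈ 3373.7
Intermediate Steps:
g = 82/11 (g = 4*(28/22 + 13/22) = 4*(28*(1/22) + 13*(1/22)) = 4*(14/11 + 13/22) = 4*(41/22) = 82/11 ≈ 7.4545)
u = 3221 (u = 3255 - 34 = 3221)
B = 1680/11 (B = (4*7)*(82/11 - 2) = 28*(60/11) = 1680/11 ≈ 152.73)
B + u = 1680/11 + 3221 = 37111/11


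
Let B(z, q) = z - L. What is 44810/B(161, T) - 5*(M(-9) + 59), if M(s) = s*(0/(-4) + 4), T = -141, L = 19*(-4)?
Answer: 17555/237 ≈ 74.072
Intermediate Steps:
L = -76
M(s) = 4*s (M(s) = s*(0*(-¼) + 4) = s*(0 + 4) = s*4 = 4*s)
B(z, q) = 76 + z (B(z, q) = z - 1*(-76) = z + 76 = 76 + z)
44810/B(161, T) - 5*(M(-9) + 59) = 44810/(76 + 161) - 5*(4*(-9) + 59) = 44810/237 - 5*(-36 + 59) = 44810*(1/237) - 5*23 = 44810/237 - 1*115 = 44810/237 - 115 = 17555/237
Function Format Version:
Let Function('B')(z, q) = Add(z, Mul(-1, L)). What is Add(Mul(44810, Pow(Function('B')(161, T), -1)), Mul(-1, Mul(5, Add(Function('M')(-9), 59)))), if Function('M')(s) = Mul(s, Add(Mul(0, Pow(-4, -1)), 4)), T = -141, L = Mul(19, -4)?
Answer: Rational(17555, 237) ≈ 74.072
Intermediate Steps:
L = -76
Function('M')(s) = Mul(4, s) (Function('M')(s) = Mul(s, Add(Mul(0, Rational(-1, 4)), 4)) = Mul(s, Add(0, 4)) = Mul(s, 4) = Mul(4, s))
Function('B')(z, q) = Add(76, z) (Function('B')(z, q) = Add(z, Mul(-1, -76)) = Add(z, 76) = Add(76, z))
Add(Mul(44810, Pow(Function('B')(161, T), -1)), Mul(-1, Mul(5, Add(Function('M')(-9), 59)))) = Add(Mul(44810, Pow(Add(76, 161), -1)), Mul(-1, Mul(5, Add(Mul(4, -9), 59)))) = Add(Mul(44810, Pow(237, -1)), Mul(-1, Mul(5, Add(-36, 59)))) = Add(Mul(44810, Rational(1, 237)), Mul(-1, Mul(5, 23))) = Add(Rational(44810, 237), Mul(-1, 115)) = Add(Rational(44810, 237), -115) = Rational(17555, 237)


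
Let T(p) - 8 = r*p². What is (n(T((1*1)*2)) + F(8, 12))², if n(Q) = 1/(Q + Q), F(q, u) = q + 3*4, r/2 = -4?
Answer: 919681/2304 ≈ 399.17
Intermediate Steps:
r = -8 (r = 2*(-4) = -8)
F(q, u) = 12 + q (F(q, u) = q + 12 = 12 + q)
T(p) = 8 - 8*p²
n(Q) = 1/(2*Q)
(n(T((1*1)*2)) + F(8, 12))² = (1/(2*(8 - 8*((1*1)*2)²)) + (12 + 8))² = (1/(2*(8 - 8*(1*2)²)) + 20)² = (1/(2*(8 - 8*2²)) + 20)² = (1/(2*(8 - 8*4)) + 20)² = (1/(2*(8 - 32)) + 20)² = ((½)/(-24) + 20)² = ((½)*(-1/24) + 20)² = (-1/48 + 20)² = (959/48)² = 919681/2304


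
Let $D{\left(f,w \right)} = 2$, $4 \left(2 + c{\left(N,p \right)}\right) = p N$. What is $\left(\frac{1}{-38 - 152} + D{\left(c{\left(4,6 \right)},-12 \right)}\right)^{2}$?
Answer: $\frac{143641}{36100} \approx 3.979$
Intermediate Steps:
$c{\left(N,p \right)} = -2 + \frac{N p}{4}$ ($c{\left(N,p \right)} = -2 + \frac{p N}{4} = -2 + \frac{N p}{4}$)
$\left(\frac{1}{-38 - 152} + D{\left(c{\left(4,6 \right)},-12 \right)}\right)^{2} = \left(\frac{1}{-38 - 152} + 2\right)^{2} = \left(\frac{1}{-190} + 2\right)^{2} = \left(- \frac{1}{190} + 2\right)^{2} = \left(\frac{379}{190}\right)^{2} = \frac{143641}{36100}$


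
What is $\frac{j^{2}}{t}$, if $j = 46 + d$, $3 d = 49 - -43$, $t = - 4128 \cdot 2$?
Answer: $- \frac{13225}{18576} \approx -0.71194$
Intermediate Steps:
$t = -8256$ ($t = \left(-1\right) 8256 = -8256$)
$d = \frac{92}{3}$ ($d = \frac{49 - -43}{3} = \frac{49 + 43}{3} = \frac{1}{3} \cdot 92 = \frac{92}{3} \approx 30.667$)
$j = \frac{230}{3}$ ($j = 46 + \frac{92}{3} = \frac{230}{3} \approx 76.667$)
$\frac{j^{2}}{t} = \frac{\left(\frac{230}{3}\right)^{2}}{-8256} = \frac{52900}{9} \left(- \frac{1}{8256}\right) = - \frac{13225}{18576}$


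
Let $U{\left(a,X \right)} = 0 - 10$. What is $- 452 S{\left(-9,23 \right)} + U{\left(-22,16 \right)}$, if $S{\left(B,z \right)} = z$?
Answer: $-10406$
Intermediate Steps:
$U{\left(a,X \right)} = -10$
$- 452 S{\left(-9,23 \right)} + U{\left(-22,16 \right)} = \left(-452\right) 23 - 10 = -10396 - 10 = -10406$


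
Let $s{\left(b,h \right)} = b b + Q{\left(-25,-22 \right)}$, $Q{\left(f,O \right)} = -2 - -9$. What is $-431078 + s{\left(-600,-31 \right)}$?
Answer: $-71071$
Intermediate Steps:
$Q{\left(f,O \right)} = 7$ ($Q{\left(f,O \right)} = -2 + 9 = 7$)
$s{\left(b,h \right)} = 7 + b^{2}$ ($s{\left(b,h \right)} = b b + 7 = b^{2} + 7 = 7 + b^{2}$)
$-431078 + s{\left(-600,-31 \right)} = -431078 + \left(7 + \left(-600\right)^{2}\right) = -431078 + \left(7 + 360000\right) = -431078 + 360007 = -71071$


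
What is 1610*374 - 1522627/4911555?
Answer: 2957442205073/4911555 ≈ 6.0214e+5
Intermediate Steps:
1610*374 - 1522627/4911555 = 602140 - 1522627*1/4911555 = 602140 - 1522627/4911555 = 2957442205073/4911555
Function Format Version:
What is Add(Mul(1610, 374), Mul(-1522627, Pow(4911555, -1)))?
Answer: Rational(2957442205073, 4911555) ≈ 6.0214e+5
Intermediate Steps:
Add(Mul(1610, 374), Mul(-1522627, Pow(4911555, -1))) = Add(602140, Mul(-1522627, Rational(1, 4911555))) = Add(602140, Rational(-1522627, 4911555)) = Rational(2957442205073, 4911555)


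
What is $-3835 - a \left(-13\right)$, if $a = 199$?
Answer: $-1248$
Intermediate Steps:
$-3835 - a \left(-13\right) = -3835 - 199 \left(-13\right) = -3835 - -2587 = -3835 + 2587 = -1248$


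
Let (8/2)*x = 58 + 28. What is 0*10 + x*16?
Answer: 344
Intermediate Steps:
x = 43/2 (x = (58 + 28)/4 = (1/4)*86 = 43/2 ≈ 21.500)
0*10 + x*16 = 0*10 + (43/2)*16 = 0 + 344 = 344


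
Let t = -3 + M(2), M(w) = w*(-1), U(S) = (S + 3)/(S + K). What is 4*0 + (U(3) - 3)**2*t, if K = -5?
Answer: -180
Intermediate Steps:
U(S) = (3 + S)/(-5 + S) (U(S) = (S + 3)/(S - 5) = (3 + S)/(-5 + S))
M(w) = -w
t = -5 (t = -3 - 1*2 = -3 - 2 = -5)
4*0 + (U(3) - 3)**2*t = 4*0 + ((3 + 3)/(-5 + 3) - 3)**2*(-5) = 0 + (6/(-2) - 3)**2*(-5) = 0 + (-1/2*6 - 3)**2*(-5) = 0 + (-3 - 3)**2*(-5) = 0 + (-6)**2*(-5) = 0 + 36*(-5) = 0 - 180 = -180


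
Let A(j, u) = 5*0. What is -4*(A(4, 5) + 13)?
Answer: -52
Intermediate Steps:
A(j, u) = 0
-4*(A(4, 5) + 13) = -4*(0 + 13) = -4*13 = -52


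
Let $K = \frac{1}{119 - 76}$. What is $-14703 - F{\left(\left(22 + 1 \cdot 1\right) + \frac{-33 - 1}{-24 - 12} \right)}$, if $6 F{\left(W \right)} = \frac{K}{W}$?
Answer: $- \frac{272490702}{18533} \approx -14703.0$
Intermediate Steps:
$K = \frac{1}{43} \approx 0.023256$
$F{\left(W \right)} = \frac{1}{258 W}$ ($F{\left(W \right)} = \frac{\frac{1}{43} \frac{1}{W}}{6} = \frac{1}{258 W}$)
$-14703 - F{\left(\left(22 + 1 \cdot 1\right) + \frac{-33 - 1}{-24 - 12} \right)} = -14703 - \frac{1}{258 \left(\left(22 + 1 \cdot 1\right) + \frac{-33 - 1}{-24 - 12}\right)} = -14703 - \frac{1}{258 \left(\left(22 + 1\right) - \frac{34}{-36}\right)} = -14703 - \frac{1}{258 \left(23 - - \frac{17}{18}\right)} = -14703 - \frac{1}{258 \left(23 + \frac{17}{18}\right)} = -14703 - \frac{1}{258 \cdot \frac{431}{18}} = -14703 - \frac{1}{258} \cdot \frac{18}{431} = -14703 - \frac{3}{18533} = - \frac{272490702}{18533}$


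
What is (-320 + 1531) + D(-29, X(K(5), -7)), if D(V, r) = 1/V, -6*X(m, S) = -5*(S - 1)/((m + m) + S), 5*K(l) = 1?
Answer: 35118/29 ≈ 1211.0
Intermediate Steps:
K(l) = 1/5 (K(l) = (1/5)*1 = 1/5)
X(m, S) = 5*(-1 + S)/(6*(S + 2*m)) (X(m, S) = -(-5)/(6*(((m + m) + S)/(S - 1))) = -(-5)/(6*((2*m + S)/(-1 + S))) = -(-5)/(6*((S + 2*m)/(-1 + S))) = -(-5)*(-1 + S)/(S + 2*m)/6 = -(-5)*(-1 + S)/(6*(S + 2*m)) = 5*(-1 + S)/(6*(S + 2*m)))
(-320 + 1531) + D(-29, X(K(5), -7)) = (-320 + 1531) + 1/(-29) = 1211 - 1/29 = 35118/29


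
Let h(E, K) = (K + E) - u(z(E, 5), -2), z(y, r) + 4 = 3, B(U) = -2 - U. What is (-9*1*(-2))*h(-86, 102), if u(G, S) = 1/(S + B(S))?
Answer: 297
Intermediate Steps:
z(y, r) = -1 (z(y, r) = -4 + 3 = -1)
u(G, S) = -½ (u(G, S) = 1/(S + (-2 - S)) = 1/(-2) = -½)
h(E, K) = ½ + E + K (h(E, K) = (K + E) - 1*(-½) = (E + K) + ½ = ½ + E + K)
(-9*1*(-2))*h(-86, 102) = (-9*1*(-2))*(½ - 86 + 102) = -9*(-2)*(33/2) = 18*(33/2) = 297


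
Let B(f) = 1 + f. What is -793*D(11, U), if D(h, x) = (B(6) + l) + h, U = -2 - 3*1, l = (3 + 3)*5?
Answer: -38064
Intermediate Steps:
l = 30 (l = 6*5 = 30)
U = -5 (U = -2 - 3 = -5)
D(h, x) = 37 + h (D(h, x) = ((1 + 6) + 30) + h = (7 + 30) + h = 37 + h)
-793*D(11, U) = -793*(37 + 11) = -793*48 = -38064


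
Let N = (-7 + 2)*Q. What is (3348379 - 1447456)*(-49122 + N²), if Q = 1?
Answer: -93329616531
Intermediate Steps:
N = -5 (N = (-7 + 2)*1 = -5*1 = -5)
(3348379 - 1447456)*(-49122 + N²) = (3348379 - 1447456)*(-49122 + (-5)²) = 1900923*(-49122 + 25) = 1900923*(-49097) = -93329616531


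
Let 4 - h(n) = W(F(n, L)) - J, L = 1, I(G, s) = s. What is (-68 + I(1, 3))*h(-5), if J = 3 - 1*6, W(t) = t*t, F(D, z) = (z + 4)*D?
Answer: 40560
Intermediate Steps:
F(D, z) = D*(4 + z) (F(D, z) = (4 + z)*D = D*(4 + z))
W(t) = t²
J = -3 (J = 3 - 6 = -3)
h(n) = 1 - 25*n² (h(n) = 4 - ((n*(4 + 1))² - 1*(-3)) = 4 - ((n*5)² + 3) = 4 - ((5*n)² + 3) = 4 - (25*n² + 3) = 4 - (3 + 25*n²) = 4 + (-3 - 25*n²) = 1 - 25*n²)
(-68 + I(1, 3))*h(-5) = (-68 + 3)*(1 - 25*(-5)²) = -65*(1 - 25*25) = -65*(1 - 625) = -65*(-624) = 40560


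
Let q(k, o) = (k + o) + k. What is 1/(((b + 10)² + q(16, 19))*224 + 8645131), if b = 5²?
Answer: 1/8930955 ≈ 1.1197e-7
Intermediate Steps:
q(k, o) = o + 2*k
b = 25
1/(((b + 10)² + q(16, 19))*224 + 8645131) = 1/(((25 + 10)² + (19 + 2*16))*224 + 8645131) = 1/((35² + (19 + 32))*224 + 8645131) = 1/((1225 + 51)*224 + 8645131) = 1/(1276*224 + 8645131) = 1/(285824 + 8645131) = 1/8930955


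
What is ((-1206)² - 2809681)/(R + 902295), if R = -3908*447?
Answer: 1355245/844581 ≈ 1.6046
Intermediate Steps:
R = -1746876
((-1206)² - 2809681)/(R + 902295) = ((-1206)² - 2809681)/(-1746876 + 902295) = (1454436 - 2809681)/(-844581) = -1355245*(-1/844581) = 1355245/844581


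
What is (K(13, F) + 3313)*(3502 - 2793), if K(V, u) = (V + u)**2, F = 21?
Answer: 3168521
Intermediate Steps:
(K(13, F) + 3313)*(3502 - 2793) = ((13 + 21)**2 + 3313)*(3502 - 2793) = (34**2 + 3313)*709 = (1156 + 3313)*709 = 4469*709 = 3168521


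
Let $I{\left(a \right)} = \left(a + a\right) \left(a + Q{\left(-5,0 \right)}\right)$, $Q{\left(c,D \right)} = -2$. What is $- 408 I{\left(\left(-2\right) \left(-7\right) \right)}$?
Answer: $-137088$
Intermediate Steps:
$I{\left(a \right)} = 2 a \left(-2 + a\right)$ ($I{\left(a \right)} = \left(a + a\right) \left(a - 2\right) = 2 a \left(-2 + a\right)$)
$- 408 I{\left(\left(-2\right) \left(-7\right) \right)} = - 408 \cdot 2 \left(\left(-2\right) \left(-7\right)\right) \left(-2 - -14\right) = - 408 \cdot 2 \cdot 14 \left(-2 + 14\right) = - 408 \cdot 2 \cdot 14 \cdot 12 = \left(-408\right) 336 = -137088$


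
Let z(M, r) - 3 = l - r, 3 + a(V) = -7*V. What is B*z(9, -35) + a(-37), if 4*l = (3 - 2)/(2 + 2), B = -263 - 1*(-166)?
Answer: -54977/16 ≈ -3436.1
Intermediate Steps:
B = -97 (B = -263 + 166 = -97)
l = 1/16 (l = ((3 - 2)/(2 + 2))/4 = (1/4)/4 = (1*(¼))/4 = (¼)*(¼) = 1/16 ≈ 0.062500)
a(V) = -3 - 7*V
z(M, r) = 49/16 - r (z(M, r) = 3 + (1/16 - r) = 49/16 - r)
B*z(9, -35) + a(-37) = -97*(49/16 - 1*(-35)) + (-3 - 7*(-37)) = -97*(49/16 + 35) + (-3 + 259) = -97*609/16 + 256 = -59073/16 + 256 = -54977/16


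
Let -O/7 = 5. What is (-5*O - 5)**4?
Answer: 835210000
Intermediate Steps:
O = -35 (O = -7*5 = -35)
(-5*O - 5)**4 = (-5*(-35) - 5)**4 = (175 - 5)**4 = 170**4 = 835210000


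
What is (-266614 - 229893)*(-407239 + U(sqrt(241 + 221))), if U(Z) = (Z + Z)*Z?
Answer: 201738241705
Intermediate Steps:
U(Z) = 2*Z**2 (U(Z) = (2*Z)*Z = 2*Z**2)
(-266614 - 229893)*(-407239 + U(sqrt(241 + 221))) = (-266614 - 229893)*(-407239 + 2*(sqrt(241 + 221))**2) = -496507*(-407239 + 2*(sqrt(462))**2) = -496507*(-407239 + 2*462) = -496507*(-407239 + 924) = -496507*(-406315) = 201738241705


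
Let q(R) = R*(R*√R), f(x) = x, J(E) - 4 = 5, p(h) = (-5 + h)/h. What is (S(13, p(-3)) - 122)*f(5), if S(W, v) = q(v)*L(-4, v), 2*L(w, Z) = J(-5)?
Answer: -610 + 320*√6/3 ≈ -348.72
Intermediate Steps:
p(h) = (-5 + h)/h
J(E) = 9 (J(E) = 4 + 5 = 9)
L(w, Z) = 9/2 (L(w, Z) = (½)*9 = 9/2)
q(R) = R^(5/2) (q(R) = R*R^(3/2) = R^(5/2))
S(W, v) = 9*v^(5/2)/2 (S(W, v) = v^(5/2)*(9/2) = 9*v^(5/2)/2)
(S(13, p(-3)) - 122)*f(5) = (9*((-5 - 3)/(-3))^(5/2)/2 - 122)*5 = (9*(-⅓*(-8))^(5/2)/2 - 122)*5 = (9*(8/3)^(5/2)/2 - 122)*5 = (9*(128*√6/27)/2 - 122)*5 = (64*√6/3 - 122)*5 = (-122 + 64*√6/3)*5 = -610 + 320*√6/3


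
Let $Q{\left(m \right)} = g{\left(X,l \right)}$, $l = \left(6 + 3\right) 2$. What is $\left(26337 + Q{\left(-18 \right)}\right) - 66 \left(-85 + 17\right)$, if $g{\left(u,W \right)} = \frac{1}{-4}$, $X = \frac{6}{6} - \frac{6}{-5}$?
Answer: $\frac{123299}{4} \approx 30825.0$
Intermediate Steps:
$X = \frac{11}{5}$ ($X = 6 \cdot \frac{1}{6} - - \frac{6}{5} = 1 + \frac{6}{5} = \frac{11}{5} \approx 2.2$)
$l = 18$ ($l = 9 \cdot 2 = 18$)
$g{\left(u,W \right)} = - \frac{1}{4}$
$Q{\left(m \right)} = - \frac{1}{4}$
$\left(26337 + Q{\left(-18 \right)}\right) - 66 \left(-85 + 17\right) = \left(26337 - \frac{1}{4}\right) - 66 \left(-85 + 17\right) = \frac{105347}{4} - -4488 = \frac{105347}{4} + 4488 = \frac{123299}{4}$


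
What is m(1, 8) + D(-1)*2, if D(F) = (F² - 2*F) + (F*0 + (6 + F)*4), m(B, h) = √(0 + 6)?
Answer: 46 + √6 ≈ 48.449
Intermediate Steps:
m(B, h) = √6
D(F) = 24 + F² + 2*F (D(F) = (F² - 2*F) + (0 + (24 + 4*F)) = (F² - 2*F) + (24 + 4*F) = 24 + F² + 2*F)
m(1, 8) + D(-1)*2 = √6 + (24 + (-1)² + 2*(-1))*2 = √6 + (24 + 1 - 2)*2 = √6 + 23*2 = √6 + 46 = 46 + √6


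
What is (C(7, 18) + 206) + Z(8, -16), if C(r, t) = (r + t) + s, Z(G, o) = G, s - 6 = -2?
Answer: 243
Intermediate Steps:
s = 4 (s = 6 - 2 = 4)
C(r, t) = 4 + r + t (C(r, t) = (r + t) + 4 = 4 + r + t)
(C(7, 18) + 206) + Z(8, -16) = ((4 + 7 + 18) + 206) + 8 = (29 + 206) + 8 = 235 + 8 = 243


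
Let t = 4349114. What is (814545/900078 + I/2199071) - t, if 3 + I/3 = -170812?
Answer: -2869451362866561449/659778475846 ≈ -4.3491e+6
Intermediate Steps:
I = -512445 (I = -9 + 3*(-170812) = -9 - 512436 = -512445)
(814545/900078 + I/2199071) - t = (814545/900078 - 512445/2199071) - 1*4349114 = (814545*(1/900078) - 512445*1/2199071) - 4349114 = (271515/300026 - 512445/2199071) - 4349114 = 443333938995/659778475846 - 4349114 = -2869451362866561449/659778475846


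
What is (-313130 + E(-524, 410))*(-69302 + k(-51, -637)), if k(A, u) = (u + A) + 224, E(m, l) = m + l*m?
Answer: 36870912404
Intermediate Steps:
k(A, u) = 224 + A + u (k(A, u) = (A + u) + 224 = 224 + A + u)
(-313130 + E(-524, 410))*(-69302 + k(-51, -637)) = (-313130 - 524*(1 + 410))*(-69302 + (224 - 51 - 637)) = (-313130 - 524*411)*(-69302 - 464) = (-313130 - 215364)*(-69766) = -528494*(-69766) = 36870912404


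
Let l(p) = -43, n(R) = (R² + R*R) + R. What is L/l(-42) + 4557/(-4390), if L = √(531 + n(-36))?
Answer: -4557/4390 - 21*√7/43 ≈ -2.3302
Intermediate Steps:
n(R) = R + 2*R² (n(R) = (R² + R²) + R = 2*R² + R = R + 2*R²)
L = 21*√7 (L = √(531 - 36*(1 + 2*(-36))) = √(531 - 36*(1 - 72)) = √(531 - 36*(-71)) = √(531 + 2556) = √3087 = 21*√7 ≈ 55.561)
L/l(-42) + 4557/(-4390) = (21*√7)/(-43) + 4557/(-4390) = (21*√7)*(-1/43) + 4557*(-1/4390) = -21*√7/43 - 4557/4390 = -4557/4390 - 21*√7/43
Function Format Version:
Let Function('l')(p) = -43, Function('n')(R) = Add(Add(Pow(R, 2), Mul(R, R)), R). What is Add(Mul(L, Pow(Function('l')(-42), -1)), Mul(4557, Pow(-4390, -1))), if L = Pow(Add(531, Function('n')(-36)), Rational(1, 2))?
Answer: Add(Rational(-4557, 4390), Mul(Rational(-21, 43), Pow(7, Rational(1, 2)))) ≈ -2.3302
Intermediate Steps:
Function('n')(R) = Add(R, Mul(2, Pow(R, 2))) (Function('n')(R) = Add(Add(Pow(R, 2), Pow(R, 2)), R) = Add(Mul(2, Pow(R, 2)), R) = Add(R, Mul(2, Pow(R, 2))))
L = Mul(21, Pow(7, Rational(1, 2))) (L = Pow(Add(531, Mul(-36, Add(1, Mul(2, -36)))), Rational(1, 2)) = Pow(Add(531, Mul(-36, Add(1, -72))), Rational(1, 2)) = Pow(Add(531, Mul(-36, -71)), Rational(1, 2)) = Pow(Add(531, 2556), Rational(1, 2)) = Pow(3087, Rational(1, 2)) = Mul(21, Pow(7, Rational(1, 2))) ≈ 55.561)
Add(Mul(L, Pow(Function('l')(-42), -1)), Mul(4557, Pow(-4390, -1))) = Add(Mul(Mul(21, Pow(7, Rational(1, 2))), Pow(-43, -1)), Mul(4557, Pow(-4390, -1))) = Add(Mul(Mul(21, Pow(7, Rational(1, 2))), Rational(-1, 43)), Mul(4557, Rational(-1, 4390))) = Add(Mul(Rational(-21, 43), Pow(7, Rational(1, 2))), Rational(-4557, 4390)) = Add(Rational(-4557, 4390), Mul(Rational(-21, 43), Pow(7, Rational(1, 2))))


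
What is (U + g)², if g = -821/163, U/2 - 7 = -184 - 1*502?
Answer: 49361730625/26569 ≈ 1.8579e+6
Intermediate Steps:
U = -1358 (U = 14 + 2*(-184 - 1*502) = 14 + 2*(-184 - 502) = 14 + 2*(-686) = 14 - 1372 = -1358)
g = -821/163 (g = -821*1/163 = -821/163 ≈ -5.0368)
(U + g)² = (-1358 - 821/163)² = (-222175/163)² = 49361730625/26569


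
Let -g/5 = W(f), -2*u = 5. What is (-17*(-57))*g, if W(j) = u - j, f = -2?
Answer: 4845/2 ≈ 2422.5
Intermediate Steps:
u = -5/2 (u = -1/2*5 = -5/2 ≈ -2.5000)
W(j) = -5/2 - j
g = 5/2 (g = -5*(-5/2 - 1*(-2)) = -5*(-5/2 + 2) = -5*(-1/2) = 5/2 ≈ 2.5000)
(-17*(-57))*g = -17*(-57)*(5/2) = 969*(5/2) = 4845/2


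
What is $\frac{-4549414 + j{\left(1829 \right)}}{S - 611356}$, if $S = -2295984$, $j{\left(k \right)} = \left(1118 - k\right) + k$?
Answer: $\frac{1137074}{726835} \approx 1.5644$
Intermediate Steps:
$j{\left(k \right)} = 1118$
$\frac{-4549414 + j{\left(1829 \right)}}{S - 611356} = \frac{-4549414 + 1118}{-2295984 - 611356} = - \frac{4548296}{-2907340} = \left(-4548296\right) \left(- \frac{1}{2907340}\right) = \frac{1137074}{726835}$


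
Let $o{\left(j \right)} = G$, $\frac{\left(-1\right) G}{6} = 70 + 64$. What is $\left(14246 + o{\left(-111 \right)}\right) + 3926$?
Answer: $17368$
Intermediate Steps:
$G = -804$ ($G = - 6 \left(70 + 64\right) = \left(-6\right) 134 = -804$)
$o{\left(j \right)} = -804$
$\left(14246 + o{\left(-111 \right)}\right) + 3926 = \left(14246 - 804\right) + 3926 = 13442 + 3926 = 17368$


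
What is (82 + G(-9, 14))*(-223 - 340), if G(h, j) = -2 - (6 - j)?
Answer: -49544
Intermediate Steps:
G(h, j) = -8 + j (G(h, j) = -2 + (-6 + j) = -8 + j)
(82 + G(-9, 14))*(-223 - 340) = (82 + (-8 + 14))*(-223 - 340) = (82 + 6)*(-563) = 88*(-563) = -49544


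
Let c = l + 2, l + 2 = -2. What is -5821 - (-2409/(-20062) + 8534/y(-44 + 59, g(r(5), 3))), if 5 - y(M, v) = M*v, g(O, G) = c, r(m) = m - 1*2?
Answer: -608374999/100310 ≈ -6064.9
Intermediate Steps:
l = -4 (l = -2 - 2 = -4)
c = -2 (c = -4 + 2 = -2)
r(m) = -2 + m (r(m) = m - 2 = -2 + m)
g(O, G) = -2
y(M, v) = 5 - M*v
-5821 - (-2409/(-20062) + 8534/y(-44 + 59, g(r(5), 3))) = -5821 - (-2409/(-20062) + 8534/(5 - 1*(-44 + 59)*(-2))) = -5821 - (-2409*(-1/20062) + 8534/(5 - 1*15*(-2))) = -5821 - (2409/20062 + 8534/(5 + 30)) = -5821 - (2409/20062 + 8534/35) = -5821 - 1*24470489/100310 = -5821 - 24470489/100310 = -608374999/100310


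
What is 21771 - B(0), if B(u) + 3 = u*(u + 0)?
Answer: 21774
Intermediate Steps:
B(u) = -3 + u**2 (B(u) = -3 + u*(u + 0) = -3 + u*u = -3 + u**2)
21771 - B(0) = 21771 - (-3 + 0**2) = 21771 - (-3 + 0) = 21771 - 1*(-3) = 21771 + 3 = 21774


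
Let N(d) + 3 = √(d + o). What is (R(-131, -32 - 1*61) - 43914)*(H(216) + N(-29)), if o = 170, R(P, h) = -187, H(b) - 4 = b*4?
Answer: -38147365 - 44101*√141 ≈ -3.8671e+7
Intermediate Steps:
H(b) = 4 + 4*b (H(b) = 4 + b*4 = 4 + 4*b)
N(d) = -3 + √(170 + d) (N(d) = -3 + √(d + 170) = -3 + √(170 + d))
(R(-131, -32 - 1*61) - 43914)*(H(216) + N(-29)) = (-187 - 43914)*((4 + 4*216) + (-3 + √(170 - 29))) = -44101*((4 + 864) + (-3 + √141)) = -44101*(868 + (-3 + √141)) = -44101*(865 + √141) = -38147365 - 44101*√141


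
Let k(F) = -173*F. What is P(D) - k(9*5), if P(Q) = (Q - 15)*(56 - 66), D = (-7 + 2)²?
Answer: 7685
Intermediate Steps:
D = 25 (D = (-5)² = 25)
P(Q) = 150 - 10*Q (P(Q) = (-15 + Q)*(-10) = 150 - 10*Q)
P(D) - k(9*5) = (150 - 10*25) - (-173)*9*5 = (150 - 250) - (-173)*45 = -100 - 1*(-7785) = -100 + 7785 = 7685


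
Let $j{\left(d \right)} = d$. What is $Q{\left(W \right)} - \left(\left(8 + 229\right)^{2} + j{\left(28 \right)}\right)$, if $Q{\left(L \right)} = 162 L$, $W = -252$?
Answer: $-97021$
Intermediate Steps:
$Q{\left(W \right)} - \left(\left(8 + 229\right)^{2} + j{\left(28 \right)}\right) = 162 \left(-252\right) - \left(\left(8 + 229\right)^{2} + 28\right) = -40824 - \left(237^{2} + 28\right) = -40824 - \left(56169 + 28\right) = -40824 - 56197 = -97021$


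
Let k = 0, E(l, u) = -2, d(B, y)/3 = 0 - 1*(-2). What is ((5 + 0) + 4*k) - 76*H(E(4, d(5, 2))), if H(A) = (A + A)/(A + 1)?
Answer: -299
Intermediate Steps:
d(B, y) = 6 (d(B, y) = 3*(0 - 1*(-2)) = 3*(0 + 2) = 3*2 = 6)
H(A) = 2*A/(1 + A) (H(A) = (2*A)/(1 + A) = 2*A/(1 + A))
((5 + 0) + 4*k) - 76*H(E(4, d(5, 2))) = ((5 + 0) + 4*0) - 152*(-2)/(1 - 2) = (5 + 0) - 152*(-2)/(-1) = 5 - 152*(-2)*(-1) = 5 - 76*4 = 5 - 304 = -299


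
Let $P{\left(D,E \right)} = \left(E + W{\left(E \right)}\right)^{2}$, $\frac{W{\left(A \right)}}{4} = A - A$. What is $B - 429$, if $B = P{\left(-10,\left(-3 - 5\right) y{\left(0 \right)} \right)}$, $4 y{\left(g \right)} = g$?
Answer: $-429$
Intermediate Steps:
$W{\left(A \right)} = 0$ ($W{\left(A \right)} = 4 \left(A - A\right) = 4 \cdot 0 = 0$)
$y{\left(g \right)} = \frac{g}{4}$
$P{\left(D,E \right)} = E^{2}$ ($P{\left(D,E \right)} = \left(E + 0\right)^{2} = E^{2}$)
$B = 0$ ($B = \left(\left(-3 - 5\right) \frac{1}{4} \cdot 0\right)^{2} = \left(\left(-8\right) 0\right)^{2} = 0^{2} = 0$)
$B - 429 = 0 - 429 = -429$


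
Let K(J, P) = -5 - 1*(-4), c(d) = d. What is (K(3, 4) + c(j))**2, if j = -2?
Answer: 9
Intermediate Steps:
K(J, P) = -1 (K(J, P) = -5 + 4 = -1)
(K(3, 4) + c(j))**2 = (-1 - 2)**2 = (-3)**2 = 9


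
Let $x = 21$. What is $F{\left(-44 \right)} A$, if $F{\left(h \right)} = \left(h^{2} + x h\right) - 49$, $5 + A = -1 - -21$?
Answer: $14445$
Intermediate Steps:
$A = 15$ ($A = -5 - -20 = -5 + \left(-1 + 21\right) = -5 + 20 = 15$)
$F{\left(h \right)} = -49 + h^{2} + 21 h$ ($F{\left(h \right)} = \left(h^{2} + 21 h\right) - 49 = -49 + h^{2} + 21 h$)
$F{\left(-44 \right)} A = \left(-49 + \left(-44\right)^{2} + 21 \left(-44\right)\right) 15 = \left(-49 + 1936 - 924\right) 15 = 963 \cdot 15 = 14445$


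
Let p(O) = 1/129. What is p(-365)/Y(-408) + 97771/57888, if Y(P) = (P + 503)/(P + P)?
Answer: 383648999/236472480 ≈ 1.6224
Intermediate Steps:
p(O) = 1/129
Y(P) = (503 + P)/(2*P) (Y(P) = (503 + P)/((2*P)) = (503 + P)*(1/(2*P)) = (503 + P)/(2*P))
p(-365)/Y(-408) + 97771/57888 = 1/(129*(((½)*(503 - 408)/(-408)))) + 97771/57888 = 1/(129*(((½)*(-1/408)*95))) + 97771*(1/57888) = 1/(129*(-95/816)) + 97771/57888 = (1/129)*(-816/95) + 97771/57888 = -272/4085 + 97771/57888 = 383648999/236472480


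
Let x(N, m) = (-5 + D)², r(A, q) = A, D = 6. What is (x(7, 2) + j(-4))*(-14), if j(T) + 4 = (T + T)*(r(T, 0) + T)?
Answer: -854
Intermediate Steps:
j(T) = -4 + 4*T² (j(T) = -4 + (T + T)*(T + T) = -4 + (2*T)*(2*T) = -4 + 4*T²)
x(N, m) = 1 (x(N, m) = (-5 + 6)² = 1² = 1)
(x(7, 2) + j(-4))*(-14) = (1 + (-4 + 4*(-4)²))*(-14) = (1 + (-4 + 4*16))*(-14) = (1 + (-4 + 64))*(-14) = (1 + 60)*(-14) = 61*(-14) = -854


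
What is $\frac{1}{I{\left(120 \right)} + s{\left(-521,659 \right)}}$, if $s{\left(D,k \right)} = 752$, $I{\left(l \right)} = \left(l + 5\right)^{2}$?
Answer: $\frac{1}{16377} \approx 6.1061 \cdot 10^{-5}$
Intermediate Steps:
$I{\left(l \right)} = \left(5 + l\right)^{2}$
$\frac{1}{I{\left(120 \right)} + s{\left(-521,659 \right)}} = \frac{1}{\left(5 + 120\right)^{2} + 752} = \frac{1}{125^{2} + 752} = \frac{1}{15625 + 752} = \frac{1}{16377}$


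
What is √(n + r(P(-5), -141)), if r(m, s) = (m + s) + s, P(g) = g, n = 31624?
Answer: √31337 ≈ 177.02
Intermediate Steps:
r(m, s) = m + 2*s
√(n + r(P(-5), -141)) = √(31624 + (-5 + 2*(-141))) = √(31624 + (-5 - 282)) = √(31624 - 287) = √31337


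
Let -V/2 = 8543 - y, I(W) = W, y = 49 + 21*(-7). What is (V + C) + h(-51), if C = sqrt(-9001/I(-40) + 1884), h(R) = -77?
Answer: -17359 + sqrt(843610)/20 ≈ -17313.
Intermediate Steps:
y = -98 (y = 49 - 147 = -98)
C = sqrt(843610)/20 (C = sqrt(-9001/(-40) + 1884) = sqrt(-9001*(-1/40) + 1884) = sqrt(9001/40 + 1884) = sqrt(84361/40) = sqrt(843610)/20 ≈ 45.924)
V = -17282 (V = -2*(8543 - 1*(-98)) = -2*(8543 + 98) = -2*8641 = -17282)
(V + C) + h(-51) = (-17282 + sqrt(843610)/20) - 77 = -17359 + sqrt(843610)/20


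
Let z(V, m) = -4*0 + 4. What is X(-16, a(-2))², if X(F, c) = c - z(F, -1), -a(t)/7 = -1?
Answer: 9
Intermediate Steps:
z(V, m) = 4 (z(V, m) = 0 + 4 = 4)
a(t) = 7 (a(t) = -7*(-1) = 7)
X(F, c) = -4 + c (X(F, c) = c - 1*4 = c - 4 = -4 + c)
X(-16, a(-2))² = (-4 + 7)² = 3² = 9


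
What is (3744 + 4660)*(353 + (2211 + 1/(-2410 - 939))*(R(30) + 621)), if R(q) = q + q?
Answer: 42387596632700/3349 ≈ 1.2657e+10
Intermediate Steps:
R(q) = 2*q
(3744 + 4660)*(353 + (2211 + 1/(-2410 - 939))*(R(30) + 621)) = (3744 + 4660)*(353 + (2211 + 1/(-2410 - 939))*(2*30 + 621)) = 8404*(353 + (2211 + 1/(-3349))*(60 + 621)) = 8404*(353 + (2211 - 1/3349)*681) = 8404*(353 + (7404638/3349)*681) = 8404*(353 + 5042558478/3349) = 8404*(5043740675/3349) = 42387596632700/3349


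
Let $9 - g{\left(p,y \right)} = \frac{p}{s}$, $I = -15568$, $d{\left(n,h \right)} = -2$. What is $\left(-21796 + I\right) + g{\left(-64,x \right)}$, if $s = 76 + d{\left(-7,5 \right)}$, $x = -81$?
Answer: $- \frac{1382103}{37} \approx -37354.0$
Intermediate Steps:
$s = 74$ ($s = 76 - 2 = 74$)
$g{\left(p,y \right)} = 9 - \frac{p}{74}$
$\left(-21796 + I\right) + g{\left(-64,x \right)} = \left(-21796 - 15568\right) + \left(9 - - \frac{32}{37}\right) = -37364 + \left(9 + \frac{32}{37}\right) = -37364 + \frac{365}{37} = - \frac{1382103}{37}$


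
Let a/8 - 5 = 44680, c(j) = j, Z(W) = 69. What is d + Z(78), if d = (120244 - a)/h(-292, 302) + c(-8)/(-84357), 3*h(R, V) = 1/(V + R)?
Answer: -600369696919/84357 ≈ -7.1170e+6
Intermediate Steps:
h(R, V) = 1/(3*(R + V)) (h(R, V) = 1/(3*(V + R)) = 1/(3*(R + V)))
a = 357480 (a = 40 + 8*44680 = 40 + 357440 = 357480)
d = -600375517552/84357 (d = (120244 - 1*357480)/((1/(3*(-292 + 302)))) - 8/(-84357) = (120244 - 357480)/(((⅓)/10)) - 8*(-1/84357) = -237236/((⅓)*(⅒)) + 8/84357 = -237236/1/30 + 8/84357 = -237236*30 + 8/84357 = -7117080 + 8/84357 = -600375517552/84357 ≈ -7.1171e+6)
d + Z(78) = -600375517552/84357 + 69 = -600369696919/84357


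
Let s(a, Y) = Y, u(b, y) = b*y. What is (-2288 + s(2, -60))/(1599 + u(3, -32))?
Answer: -2348/1503 ≈ -1.5622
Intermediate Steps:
(-2288 + s(2, -60))/(1599 + u(3, -32)) = (-2288 - 60)/(1599 + 3*(-32)) = -2348/(1599 - 96) = -2348/1503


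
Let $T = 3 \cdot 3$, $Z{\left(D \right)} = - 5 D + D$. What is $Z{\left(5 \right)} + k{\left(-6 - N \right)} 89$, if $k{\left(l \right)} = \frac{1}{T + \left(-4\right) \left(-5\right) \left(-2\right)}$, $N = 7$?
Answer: $- \frac{709}{31} \approx -22.871$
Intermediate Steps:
$Z{\left(D \right)} = - 4 D$
$T = 9$
$k{\left(l \right)} = - \frac{1}{31}$ ($k{\left(l \right)} = \frac{1}{9 + \left(-4\right) \left(-5\right) \left(-2\right)} = \frac{1}{9 + 20 \left(-2\right)} = \frac{1}{9 - 40} = \frac{1}{-31} = - \frac{1}{31}$)
$Z{\left(5 \right)} + k{\left(-6 - N \right)} 89 = \left(-4\right) 5 - \frac{89}{31} = -20 - \frac{89}{31} = - \frac{709}{31}$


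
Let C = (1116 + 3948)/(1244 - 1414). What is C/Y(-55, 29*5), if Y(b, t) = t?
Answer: -2532/12325 ≈ -0.20544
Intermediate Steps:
C = -2532/85 (C = 5064/(-170) = 5064*(-1/170) = -2532/85 ≈ -29.788)
C/Y(-55, 29*5) = -2532/(85*(29*5)) = -2532/85/145 = -2532/85*1/145 = -2532/12325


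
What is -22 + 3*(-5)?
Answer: -37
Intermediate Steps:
-22 + 3*(-5) = -22 - 15 = -37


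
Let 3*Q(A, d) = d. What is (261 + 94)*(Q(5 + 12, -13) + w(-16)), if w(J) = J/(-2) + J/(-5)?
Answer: 7313/3 ≈ 2437.7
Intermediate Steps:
w(J) = -7*J/10 (w(J) = J*(-½) + J*(-⅕) = -J/2 - J/5 = -7*J/10)
Q(A, d) = d/3
(261 + 94)*(Q(5 + 12, -13) + w(-16)) = (261 + 94)*((⅓)*(-13) - 7/10*(-16)) = 355*(-13/3 + 56/5) = 355*(103/15) = 7313/3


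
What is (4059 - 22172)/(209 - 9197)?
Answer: 18113/8988 ≈ 2.0152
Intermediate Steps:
(4059 - 22172)/(209 - 9197) = -18113/(-8988) = -18113*(-1/8988) = 18113/8988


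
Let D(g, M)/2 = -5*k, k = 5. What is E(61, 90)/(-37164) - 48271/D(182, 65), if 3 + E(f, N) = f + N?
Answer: 448484011/464550 ≈ 965.42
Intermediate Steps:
E(f, N) = -3 + N + f (E(f, N) = -3 + (f + N) = -3 + (N + f) = -3 + N + f)
D(g, M) = -50 (D(g, M) = 2*(-5*5) = 2*(-25) = -50)
E(61, 90)/(-37164) - 48271/D(182, 65) = (-3 + 90 + 61)/(-37164) - 48271/(-50) = 148*(-1/37164) - 48271*(-1/50) = -37/9291 + 48271/50 = 448484011/464550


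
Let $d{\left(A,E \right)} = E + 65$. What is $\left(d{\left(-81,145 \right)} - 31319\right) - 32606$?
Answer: $-63715$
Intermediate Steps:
$d{\left(A,E \right)} = 65 + E$
$\left(d{\left(-81,145 \right)} - 31319\right) - 32606 = \left(\left(65 + 145\right) - 31319\right) - 32606 = \left(210 - 31319\right) - 32606 = -31109 - 32606 = -63715$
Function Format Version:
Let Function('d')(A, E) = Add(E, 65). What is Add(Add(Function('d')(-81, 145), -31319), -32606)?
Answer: -63715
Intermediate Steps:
Function('d')(A, E) = Add(65, E)
Add(Add(Function('d')(-81, 145), -31319), -32606) = Add(Add(Add(65, 145), -31319), -32606) = Add(Add(210, -31319), -32606) = Add(-31109, -32606) = -63715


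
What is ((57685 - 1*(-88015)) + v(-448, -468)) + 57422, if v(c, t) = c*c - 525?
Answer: 403301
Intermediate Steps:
v(c, t) = -525 + c² (v(c, t) = c² - 525 = -525 + c²)
((57685 - 1*(-88015)) + v(-448, -468)) + 57422 = ((57685 - 1*(-88015)) + (-525 + (-448)²)) + 57422 = ((57685 + 88015) + (-525 + 200704)) + 57422 = (145700 + 200179) + 57422 = 345879 + 57422 = 403301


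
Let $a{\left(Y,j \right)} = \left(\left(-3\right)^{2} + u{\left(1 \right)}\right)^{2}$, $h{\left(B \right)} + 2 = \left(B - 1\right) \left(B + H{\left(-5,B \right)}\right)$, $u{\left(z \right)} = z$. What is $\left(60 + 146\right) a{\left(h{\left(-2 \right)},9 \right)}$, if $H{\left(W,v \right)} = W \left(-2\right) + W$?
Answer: $20600$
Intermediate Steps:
$H{\left(W,v \right)} = - W$ ($H{\left(W,v \right)} = - 2 W + W = - W$)
$h{\left(B \right)} = -2 + \left(-1 + B\right) \left(5 + B\right)$ ($h{\left(B \right)} = -2 + \left(B - 1\right) \left(B - -5\right) = -2 + \left(-1 + B\right) \left(B + 5\right) = -2 + \left(-1 + B\right) \left(5 + B\right)$)
$a{\left(Y,j \right)} = 100$ ($a{\left(Y,j \right)} = \left(\left(-3\right)^{2} + 1\right)^{2} = \left(9 + 1\right)^{2} = 10^{2} = 100$)
$\left(60 + 146\right) a{\left(h{\left(-2 \right)},9 \right)} = \left(60 + 146\right) 100 = 206 \cdot 100 = 20600$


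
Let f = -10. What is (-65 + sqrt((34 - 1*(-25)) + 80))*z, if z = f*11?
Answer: 7150 - 110*sqrt(139) ≈ 5853.1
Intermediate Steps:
z = -110 (z = -10*11 = -110)
(-65 + sqrt((34 - 1*(-25)) + 80))*z = (-65 + sqrt((34 - 1*(-25)) + 80))*(-110) = (-65 + sqrt((34 + 25) + 80))*(-110) = (-65 + sqrt(59 + 80))*(-110) = (-65 + sqrt(139))*(-110) = 7150 - 110*sqrt(139)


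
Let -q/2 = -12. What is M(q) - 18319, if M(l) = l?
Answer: -18295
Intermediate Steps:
q = 24 (q = -2*(-12) = 24)
M(q) - 18319 = 24 - 18319 = -18295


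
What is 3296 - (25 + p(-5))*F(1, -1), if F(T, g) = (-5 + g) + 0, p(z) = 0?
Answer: 3446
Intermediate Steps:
F(T, g) = -5 + g
3296 - (25 + p(-5))*F(1, -1) = 3296 - (25 + 0)*(-5 - 1) = 3296 - 25*(-6) = 3296 - 1*(-150) = 3296 + 150 = 3446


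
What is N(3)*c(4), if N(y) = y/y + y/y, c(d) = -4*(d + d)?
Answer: -64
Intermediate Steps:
c(d) = -8*d
N(y) = 2 (N(y) = 1 + 1 = 2)
N(3)*c(4) = 2*(-8*4) = 2*(-32) = -64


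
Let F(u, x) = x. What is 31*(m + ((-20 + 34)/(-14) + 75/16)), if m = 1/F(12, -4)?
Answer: 1705/16 ≈ 106.56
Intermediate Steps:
m = -1/4 (m = 1/(-4) = -1/4 ≈ -0.25000)
31*(m + ((-20 + 34)/(-14) + 75/16)) = 31*(-1/4 + ((-20 + 34)/(-14) + 75/16)) = 31*(-1/4 + (14*(-1/14) + 75*(1/16))) = 31*(-1/4 + (-1 + 75/16)) = 31*(-1/4 + 59/16) = 31*(55/16) = 1705/16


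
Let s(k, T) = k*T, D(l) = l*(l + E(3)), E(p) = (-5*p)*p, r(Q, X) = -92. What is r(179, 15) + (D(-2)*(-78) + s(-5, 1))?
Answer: -7429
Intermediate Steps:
E(p) = -5*p**2
D(l) = l*(-45 + l) (D(l) = l*(l - 5*3**2) = l*(l - 5*9) = l*(l - 45) = l*(-45 + l))
s(k, T) = T*k
r(179, 15) + (D(-2)*(-78) + s(-5, 1)) = -92 + (-2*(-45 - 2)*(-78) + 1*(-5)) = -92 + (-2*(-47)*(-78) - 5) = -92 + (94*(-78) - 5) = -92 + (-7332 - 5) = -92 - 7337 = -7429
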